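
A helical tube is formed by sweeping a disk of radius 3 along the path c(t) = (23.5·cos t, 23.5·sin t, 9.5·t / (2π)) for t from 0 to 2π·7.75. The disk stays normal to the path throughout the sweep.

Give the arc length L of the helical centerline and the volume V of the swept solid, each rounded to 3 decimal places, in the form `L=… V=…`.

L=1146.691 V=32421.929

2πR = 2π·23.5 = 147.654855
per-turn = √(147.654855² + 9.5²) = √(21801.9561 + 90.25) = √21892.2061 = 147.960150
L = 7.75 × 147.960150 = 1146.691166
V = π·3² × L = 28.274334 × 1146.691166 = 32421.928888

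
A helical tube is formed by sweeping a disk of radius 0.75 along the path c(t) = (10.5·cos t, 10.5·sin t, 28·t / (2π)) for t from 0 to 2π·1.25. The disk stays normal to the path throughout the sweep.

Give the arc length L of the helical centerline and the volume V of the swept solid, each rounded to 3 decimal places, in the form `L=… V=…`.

2πR = 2π·10.5 = 65.973446
per-turn = √(65.973446² + 28²) = √(4352.4955 + 784) = √5136.4955 = 71.669349
L = 1.25 × 71.669349 = 89.586686
V = π·0.75² × L = 1.767146 × 89.586686 = 158.312742

L=89.587 V=158.313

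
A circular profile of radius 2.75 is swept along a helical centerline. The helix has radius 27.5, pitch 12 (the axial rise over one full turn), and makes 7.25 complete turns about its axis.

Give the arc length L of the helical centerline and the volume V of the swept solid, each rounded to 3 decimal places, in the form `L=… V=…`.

L=1255.727 V=29833.943

2πR = 2π·27.5 = 172.787596
per-turn = √(172.787596² + 12²) = √(29855.5533 + 144) = √29999.5533 = 173.203791
L = 7.25 × 173.203791 = 1255.727487
V = π·2.75² × L = 23.758294 × 1255.727487 = 29833.943371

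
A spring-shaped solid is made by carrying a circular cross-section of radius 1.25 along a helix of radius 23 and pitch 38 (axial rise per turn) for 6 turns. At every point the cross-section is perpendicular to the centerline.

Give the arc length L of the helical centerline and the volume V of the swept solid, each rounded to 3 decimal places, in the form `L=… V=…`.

L=896.555 V=4400.954

2πR = 2π·23 = 144.513262
per-turn = √(144.513262² + 38²) = √(20884.0829 + 1444) = √22328.0829 = 149.425844
L = 6 × 149.425844 = 896.555065
V = π·1.25² × L = 4.908739 × 896.555065 = 4400.954385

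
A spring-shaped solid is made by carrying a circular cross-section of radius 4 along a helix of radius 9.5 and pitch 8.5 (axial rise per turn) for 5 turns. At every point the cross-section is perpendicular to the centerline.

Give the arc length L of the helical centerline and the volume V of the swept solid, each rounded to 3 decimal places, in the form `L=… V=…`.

L=301.462 V=15153.141

2πR = 2π·9.5 = 59.690260
per-turn = √(59.690260² + 8.5²) = √(3562.9272 + 72.25) = √3635.1772 = 60.292431
L = 5 × 60.292431 = 301.462153
V = π·4² × L = 50.265482 × 301.462153 = 15153.140566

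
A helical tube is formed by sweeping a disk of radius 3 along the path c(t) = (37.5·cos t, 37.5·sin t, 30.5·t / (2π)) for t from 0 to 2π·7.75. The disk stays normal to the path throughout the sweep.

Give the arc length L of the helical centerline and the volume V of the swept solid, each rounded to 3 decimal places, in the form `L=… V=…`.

L=1841.286 V=52061.137

2πR = 2π·37.5 = 235.619449
per-turn = √(235.619449² + 30.5²) = √(55516.5248 + 930.25) = √56446.7748 = 237.585300
L = 7.75 × 237.585300 = 1841.286075
V = π·3² × L = 28.274334 × 1841.286075 = 52061.137248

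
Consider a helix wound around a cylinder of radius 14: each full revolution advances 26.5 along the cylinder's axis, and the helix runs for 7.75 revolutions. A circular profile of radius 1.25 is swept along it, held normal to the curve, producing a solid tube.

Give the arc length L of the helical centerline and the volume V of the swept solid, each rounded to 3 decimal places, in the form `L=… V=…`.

L=711.989 V=3494.969

2πR = 2π·14 = 87.964594
per-turn = √(87.964594² + 26.5²) = √(7737.7699 + 702.25) = √8440.0199 = 91.869581
L = 7.75 × 91.869581 = 711.989250
V = π·1.25² × L = 4.908739 × 711.989250 = 3494.969059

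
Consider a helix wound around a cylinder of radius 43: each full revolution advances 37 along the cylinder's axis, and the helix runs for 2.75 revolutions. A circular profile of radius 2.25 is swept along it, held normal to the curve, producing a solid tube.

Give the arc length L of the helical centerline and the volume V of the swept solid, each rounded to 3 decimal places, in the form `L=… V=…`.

L=749.921 V=11926.986

2πR = 2π·43 = 270.176968
per-turn = √(270.176968² + 37²) = √(72995.5942 + 1369) = √74364.5942 = 272.698724
L = 2.75 × 272.698724 = 749.921491
V = π·2.25² × L = 15.904313 × 749.921491 = 11926.985981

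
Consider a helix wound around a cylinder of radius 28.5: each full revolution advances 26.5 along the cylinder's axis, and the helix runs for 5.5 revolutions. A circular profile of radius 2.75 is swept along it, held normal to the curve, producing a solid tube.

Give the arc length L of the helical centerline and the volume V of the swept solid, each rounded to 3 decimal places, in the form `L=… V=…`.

L=995.615 V=23654.123

2πR = 2π·28.5 = 179.070781
per-turn = √(179.070781² + 26.5²) = √(32066.3447 + 702.25) = √32768.5947 = 181.020979
L = 5.5 × 181.020979 = 995.615382
V = π·2.75² × L = 23.758294 × 995.615382 = 23654.123407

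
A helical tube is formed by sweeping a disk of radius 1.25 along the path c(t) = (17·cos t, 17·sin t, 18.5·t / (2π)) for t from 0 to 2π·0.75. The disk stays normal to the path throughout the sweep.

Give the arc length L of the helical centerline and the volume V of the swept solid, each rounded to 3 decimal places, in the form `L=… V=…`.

L=81.303 V=399.097

2πR = 2π·17 = 106.814150
per-turn = √(106.814150² + 18.5²) = √(11409.2627 + 342.25) = √11751.5127 = 108.404394
L = 0.75 × 108.404394 = 81.303296
V = π·1.25² × L = 4.908739 × 81.303296 = 399.096619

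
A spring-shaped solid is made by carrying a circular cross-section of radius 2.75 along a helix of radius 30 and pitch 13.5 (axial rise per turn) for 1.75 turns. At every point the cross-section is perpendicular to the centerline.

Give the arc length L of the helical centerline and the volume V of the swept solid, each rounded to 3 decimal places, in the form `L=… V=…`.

2πR = 2π·30 = 188.495559
per-turn = √(188.495559² + 13.5²) = √(35530.5758 + 182.25) = √35712.8258 = 188.978374
L = 1.75 × 188.978374 = 330.712155
V = π·2.75² × L = 23.758294 × 330.712155 = 7857.156743

L=330.712 V=7857.157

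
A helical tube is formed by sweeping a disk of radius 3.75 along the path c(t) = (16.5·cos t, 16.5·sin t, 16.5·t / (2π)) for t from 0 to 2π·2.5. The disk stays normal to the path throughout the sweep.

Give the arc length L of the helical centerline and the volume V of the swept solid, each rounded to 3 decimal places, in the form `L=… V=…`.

2πR = 2π·16.5 = 103.672558
per-turn = √(103.672558² + 16.5²) = √(10747.9992 + 272.25) = √11020.2492 = 104.977375
L = 2.5 × 104.977375 = 262.443437
V = π·3.75² × L = 44.178647 × 262.443437 = 11594.395865

L=262.443 V=11594.396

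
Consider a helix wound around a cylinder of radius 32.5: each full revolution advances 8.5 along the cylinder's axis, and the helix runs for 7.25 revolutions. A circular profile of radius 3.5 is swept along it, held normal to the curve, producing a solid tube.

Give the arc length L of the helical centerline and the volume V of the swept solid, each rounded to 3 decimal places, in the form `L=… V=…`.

L=1481.758 V=57024.714

2πR = 2π·32.5 = 204.203522
per-turn = √(204.203522² + 8.5²) = √(41699.0786 + 72.25) = √41771.3286 = 204.380353
L = 7.25 × 204.380353 = 1481.757558
V = π·3.5² × L = 38.484510 × 1481.757558 = 57024.713549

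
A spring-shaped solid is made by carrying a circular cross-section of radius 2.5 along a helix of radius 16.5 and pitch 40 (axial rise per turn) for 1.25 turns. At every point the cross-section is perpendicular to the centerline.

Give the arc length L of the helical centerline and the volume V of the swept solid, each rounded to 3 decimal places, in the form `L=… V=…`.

2πR = 2π·16.5 = 103.672558
per-turn = √(103.672558² + 40²) = √(10747.9992 + 1600) = √12347.9992 = 111.121551
L = 1.25 × 111.121551 = 138.901939
V = π·2.5² × L = 19.634954 × 138.901939 = 2727.333200

L=138.902 V=2727.333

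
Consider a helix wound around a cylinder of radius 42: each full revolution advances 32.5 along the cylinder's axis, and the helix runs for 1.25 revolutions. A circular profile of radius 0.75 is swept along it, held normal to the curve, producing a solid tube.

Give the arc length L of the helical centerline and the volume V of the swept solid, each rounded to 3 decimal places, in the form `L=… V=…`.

L=332.359 V=587.328

2πR = 2π·42 = 263.893783
per-turn = √(263.893783² + 32.5²) = √(69639.9287 + 1056.25) = √70696.1787 = 265.887530
L = 1.25 × 265.887530 = 332.359413
V = π·0.75² × L = 1.767146 × 332.359413 = 587.327563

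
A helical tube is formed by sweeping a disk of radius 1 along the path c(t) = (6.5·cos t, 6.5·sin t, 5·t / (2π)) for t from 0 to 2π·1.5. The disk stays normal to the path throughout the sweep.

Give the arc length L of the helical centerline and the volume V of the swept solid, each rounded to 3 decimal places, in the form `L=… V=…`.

2πR = 2π·6.5 = 40.840704
per-turn = √(40.840704² + 5²) = √(1667.9631 + 25) = √1692.9631 = 41.145633
L = 1.5 × 41.145633 = 61.718450
V = π·1² × L = 3.141593 × 61.718450 = 193.894229

L=61.718 V=193.894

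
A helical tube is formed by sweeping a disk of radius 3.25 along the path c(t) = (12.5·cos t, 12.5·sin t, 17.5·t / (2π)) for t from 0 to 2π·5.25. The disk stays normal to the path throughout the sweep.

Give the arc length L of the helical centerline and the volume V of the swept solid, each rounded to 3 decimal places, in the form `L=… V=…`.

L=422.446 V=14018.046

2πR = 2π·12.5 = 78.539816
per-turn = √(78.539816² + 17.5²) = √(6168.5028 + 306.25) = √6474.7528 = 80.465848
L = 5.25 × 80.465848 = 422.445704
V = π·3.25² × L = 33.183072 × 422.445704 = 14018.046377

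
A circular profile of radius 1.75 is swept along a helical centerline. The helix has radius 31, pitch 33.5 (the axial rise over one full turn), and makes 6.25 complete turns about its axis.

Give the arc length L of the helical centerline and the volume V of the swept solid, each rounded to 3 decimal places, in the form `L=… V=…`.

L=1235.241 V=11884.413

2πR = 2π·31 = 194.778745
per-turn = √(194.778745² + 33.5²) = √(37938.7593 + 1122.25) = √39061.0093 = 197.638583
L = 6.25 × 197.638583 = 1235.241141
V = π·1.75² × L = 9.621128 × 1235.241141 = 11884.412513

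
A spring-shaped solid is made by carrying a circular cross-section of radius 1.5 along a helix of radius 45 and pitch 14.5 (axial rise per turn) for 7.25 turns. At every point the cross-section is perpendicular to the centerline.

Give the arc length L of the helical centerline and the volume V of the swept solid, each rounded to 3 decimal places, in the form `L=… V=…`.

L=2052.583 V=14508.854

2πR = 2π·45 = 282.743339
per-turn = √(282.743339² + 14.5²) = √(79943.7956 + 210.25) = √80154.0456 = 283.114898
L = 7.25 × 283.114898 = 2052.583013
V = π·1.5² × L = 7.068583 × 2052.583013 = 14508.854356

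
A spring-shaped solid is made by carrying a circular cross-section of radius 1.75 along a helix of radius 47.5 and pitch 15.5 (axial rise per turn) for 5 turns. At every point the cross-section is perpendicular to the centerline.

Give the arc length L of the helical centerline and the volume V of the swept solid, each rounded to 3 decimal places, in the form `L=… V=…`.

L=1494.268 V=14376.539

2πR = 2π·47.5 = 298.451302
per-turn = √(298.451302² + 15.5²) = √(89073.1797 + 240.25) = √89313.4297 = 298.853526
L = 5 × 298.853526 = 1494.267628
V = π·1.75² × L = 9.621128 × 1494.267628 = 14376.539367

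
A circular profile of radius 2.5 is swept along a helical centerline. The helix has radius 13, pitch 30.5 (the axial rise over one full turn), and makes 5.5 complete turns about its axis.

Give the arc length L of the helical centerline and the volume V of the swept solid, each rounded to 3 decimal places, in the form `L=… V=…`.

L=479.545 V=9415.848

2πR = 2π·13 = 81.681409
per-turn = √(81.681409² + 30.5²) = √(6671.8526 + 930.25) = √7602.1026 = 87.190037
L = 5.5 × 87.190037 = 479.545204
V = π·2.5² × L = 19.634954 × 479.545204 = 9415.848067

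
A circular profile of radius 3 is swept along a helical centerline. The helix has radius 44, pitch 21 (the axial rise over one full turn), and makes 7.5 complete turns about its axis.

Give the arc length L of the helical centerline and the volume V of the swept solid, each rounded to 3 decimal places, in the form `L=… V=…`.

L=2079.424 V=58794.340

2πR = 2π·44 = 276.460154
per-turn = √(276.460154² + 21²) = √(76430.2165 + 441) = √76871.2165 = 277.256590
L = 7.5 × 277.256590 = 2079.424422
V = π·3² × L = 28.274334 × 2079.424422 = 58794.340393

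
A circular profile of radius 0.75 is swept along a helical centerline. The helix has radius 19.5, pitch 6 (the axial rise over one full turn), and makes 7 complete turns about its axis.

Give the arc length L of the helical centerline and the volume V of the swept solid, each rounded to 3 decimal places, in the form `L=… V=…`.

2πR = 2π·19.5 = 122.522113
per-turn = √(122.522113² + 6²) = √(15011.6683 + 36) = √15047.6683 = 122.668938
L = 7 × 122.668938 = 858.682564
V = π·0.75² × L = 1.767146 × 858.682564 = 1517.417345

L=858.683 V=1517.417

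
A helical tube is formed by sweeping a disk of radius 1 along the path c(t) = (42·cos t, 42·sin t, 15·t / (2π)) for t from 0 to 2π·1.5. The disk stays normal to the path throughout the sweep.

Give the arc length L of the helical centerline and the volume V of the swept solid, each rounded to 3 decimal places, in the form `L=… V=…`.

L=396.480 V=1245.577

2πR = 2π·42 = 263.893783
per-turn = √(263.893783² + 15²) = √(69639.9287 + 225) = √69864.9287 = 264.319747
L = 1.5 × 264.319747 = 396.479620
V = π·1² × L = 3.141593 × 396.479620 = 1245.577463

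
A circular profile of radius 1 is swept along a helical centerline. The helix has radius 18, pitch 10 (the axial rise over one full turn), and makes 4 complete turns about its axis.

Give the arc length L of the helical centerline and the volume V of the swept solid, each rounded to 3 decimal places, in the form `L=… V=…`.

2πR = 2π·18 = 113.097336
per-turn = √(113.097336² + 10²) = √(12791.0073 + 100) = √12891.0073 = 113.538572
L = 4 × 113.538572 = 454.154288
V = π·1² × L = 3.141593 × 454.154288 = 1426.767773

L=454.154 V=1426.768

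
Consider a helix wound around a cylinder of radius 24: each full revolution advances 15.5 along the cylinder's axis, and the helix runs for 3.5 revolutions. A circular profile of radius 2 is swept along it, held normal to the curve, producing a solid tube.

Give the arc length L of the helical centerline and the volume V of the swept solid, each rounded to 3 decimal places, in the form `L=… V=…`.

2πR = 2π·24 = 150.796447
per-turn = √(150.796447² + 15.5²) = √(22739.5685 + 240.25) = √22979.8185 = 151.590958
L = 3.5 × 151.590958 = 530.568353
V = π·2² × L = 12.566371 × 530.568353 = 6667.318559

L=530.568 V=6667.319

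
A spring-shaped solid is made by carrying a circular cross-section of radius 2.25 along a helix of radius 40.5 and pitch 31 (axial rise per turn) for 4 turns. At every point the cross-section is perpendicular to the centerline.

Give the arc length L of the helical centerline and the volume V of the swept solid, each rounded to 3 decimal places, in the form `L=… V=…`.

L=1025.401 V=16308.301

2πR = 2π·40.5 = 254.469005
per-turn = √(254.469005² + 31²) = √(64754.4745 + 961) = √65715.4745 = 256.350296
L = 4 × 256.350296 = 1025.401186
V = π·2.25² × L = 15.904313 × 1025.401186 = 16308.301212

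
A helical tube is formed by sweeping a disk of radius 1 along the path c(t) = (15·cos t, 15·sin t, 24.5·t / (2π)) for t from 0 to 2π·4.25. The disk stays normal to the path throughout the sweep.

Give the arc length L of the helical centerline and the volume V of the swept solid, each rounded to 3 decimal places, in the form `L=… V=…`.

2πR = 2π·15 = 94.247780
per-turn = √(94.247780² + 24.5²) = √(8882.6440 + 600.25) = √9482.8940 = 97.380152
L = 4.25 × 97.380152 = 413.865645
V = π·1² × L = 3.141593 × 413.865645 = 1300.197270

L=413.866 V=1300.197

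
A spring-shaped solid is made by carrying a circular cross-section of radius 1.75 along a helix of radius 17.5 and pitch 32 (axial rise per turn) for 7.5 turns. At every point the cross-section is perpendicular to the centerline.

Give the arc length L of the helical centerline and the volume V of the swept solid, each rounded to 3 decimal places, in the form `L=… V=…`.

L=858.881 V=8263.408

2πR = 2π·17.5 = 109.955743
per-turn = √(109.955743² + 32²) = √(12090.2654 + 1024) = √13114.2654 = 114.517533
L = 7.5 × 114.517533 = 858.881498
V = π·1.75² × L = 9.621128 × 858.881498 = 8263.408405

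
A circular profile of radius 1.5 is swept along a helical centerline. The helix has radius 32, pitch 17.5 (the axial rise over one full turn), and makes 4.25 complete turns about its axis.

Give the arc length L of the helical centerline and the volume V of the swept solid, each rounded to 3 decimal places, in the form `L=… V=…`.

L=857.744 V=6063.034

2πR = 2π·32 = 201.061930
per-turn = √(201.061930² + 17.5²) = √(40425.8996 + 306.25) = √40732.1496 = 201.822074
L = 4.25 × 201.822074 = 857.743815
V = π·1.5² × L = 7.068583 × 857.743815 = 6063.033755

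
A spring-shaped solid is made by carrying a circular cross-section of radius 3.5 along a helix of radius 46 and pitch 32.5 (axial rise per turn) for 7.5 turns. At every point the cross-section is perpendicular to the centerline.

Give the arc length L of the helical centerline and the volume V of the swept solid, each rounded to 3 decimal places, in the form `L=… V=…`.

L=2181.360 V=83948.582

2πR = 2π·46 = 289.026524
per-turn = √(289.026524² + 32.5²) = √(83536.3317 + 1056.25) = √84592.5817 = 290.848039
L = 7.5 × 290.848039 = 2181.360291
V = π·3.5² × L = 38.484510 × 2181.360291 = 83948.581935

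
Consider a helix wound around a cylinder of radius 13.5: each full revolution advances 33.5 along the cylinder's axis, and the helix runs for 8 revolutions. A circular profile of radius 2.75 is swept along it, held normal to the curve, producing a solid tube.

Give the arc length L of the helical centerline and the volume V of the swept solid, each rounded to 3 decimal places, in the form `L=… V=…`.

2πR = 2π·13.5 = 84.823002
per-turn = √(84.823002² + 33.5²) = √(7194.9416 + 1122.25) = √8317.1916 = 91.198638
L = 8 × 91.198638 = 729.589106
V = π·2.75² × L = 23.758294 × 729.589106 = 17333.792792

L=729.589 V=17333.793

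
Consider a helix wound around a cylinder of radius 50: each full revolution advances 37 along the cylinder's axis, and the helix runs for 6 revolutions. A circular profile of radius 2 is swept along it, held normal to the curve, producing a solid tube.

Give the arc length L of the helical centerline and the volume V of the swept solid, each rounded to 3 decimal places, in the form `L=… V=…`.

2πR = 2π·50 = 314.159265
per-turn = √(314.159265² + 37²) = √(98696.0440 + 1369) = √100065.0440 = 316.330593
L = 6 × 316.330593 = 1897.983557
V = π·2² × L = 12.566371 × 1897.983557 = 23850.764803

L=1897.984 V=23850.765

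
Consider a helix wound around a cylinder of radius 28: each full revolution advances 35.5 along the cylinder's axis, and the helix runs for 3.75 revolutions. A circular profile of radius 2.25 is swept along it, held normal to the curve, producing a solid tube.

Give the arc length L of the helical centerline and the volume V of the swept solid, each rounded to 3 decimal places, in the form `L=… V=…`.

2πR = 2π·28 = 175.929189
per-turn = √(175.929189² + 35.5²) = √(30951.0794 + 1260.25) = √32211.3294 = 179.475150
L = 3.75 × 179.475150 = 673.031812
V = π·2.25² × L = 15.904313 × 673.031812 = 10704.108465

L=673.032 V=10704.108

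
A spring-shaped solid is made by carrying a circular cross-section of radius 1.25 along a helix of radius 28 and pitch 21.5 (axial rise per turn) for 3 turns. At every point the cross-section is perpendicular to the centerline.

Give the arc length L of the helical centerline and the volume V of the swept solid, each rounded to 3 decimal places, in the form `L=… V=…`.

L=531.714 V=2610.046

2πR = 2π·28 = 175.929189
per-turn = √(175.929189² + 21.5²) = √(30951.0794 + 462.25) = √31413.3294 = 177.238059
L = 3 × 177.238059 = 531.714176
V = π·1.25² × L = 4.908739 × 531.714176 = 2610.045856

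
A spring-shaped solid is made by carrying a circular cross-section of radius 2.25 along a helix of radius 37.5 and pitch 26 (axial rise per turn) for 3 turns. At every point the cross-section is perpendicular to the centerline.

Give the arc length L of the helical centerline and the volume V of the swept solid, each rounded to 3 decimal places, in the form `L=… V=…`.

2πR = 2π·37.5 = 235.619449
per-turn = √(235.619449² + 26²) = √(55516.5248 + 676) = √56192.5248 = 237.049625
L = 3 × 237.049625 = 711.148875
V = π·2.25² × L = 15.904313 × 711.148875 = 11310.334166

L=711.149 V=11310.334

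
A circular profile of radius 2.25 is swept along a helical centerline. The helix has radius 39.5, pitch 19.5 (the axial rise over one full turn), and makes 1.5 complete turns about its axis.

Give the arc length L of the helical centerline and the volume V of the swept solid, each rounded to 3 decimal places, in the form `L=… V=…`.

L=373.426 V=5939.085

2πR = 2π·39.5 = 248.185820
per-turn = √(248.185820² + 19.5²) = √(61596.2011 + 380.25) = √61976.4511 = 248.950700
L = 1.5 × 248.950700 = 373.426050
V = π·2.25² × L = 15.904313 × 373.426050 = 5939.084712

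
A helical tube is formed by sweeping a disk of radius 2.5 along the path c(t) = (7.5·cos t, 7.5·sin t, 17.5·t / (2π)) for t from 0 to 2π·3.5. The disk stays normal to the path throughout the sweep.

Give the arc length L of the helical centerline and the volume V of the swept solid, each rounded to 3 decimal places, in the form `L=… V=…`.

L=175.939 V=3454.561

2πR = 2π·7.5 = 47.123890
per-turn = √(47.123890² + 17.5²) = √(2220.6610 + 306.25) = √2526.9110 = 50.268390
L = 3.5 × 50.268390 = 175.939364
V = π·2.5² × L = 19.634954 × 175.939364 = 3454.561324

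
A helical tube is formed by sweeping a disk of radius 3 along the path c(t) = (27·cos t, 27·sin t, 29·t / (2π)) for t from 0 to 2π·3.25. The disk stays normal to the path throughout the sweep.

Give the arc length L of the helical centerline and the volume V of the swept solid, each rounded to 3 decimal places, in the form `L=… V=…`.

L=559.347 V=15815.171

2πR = 2π·27 = 169.646003
per-turn = √(169.646003² + 29²) = √(28779.7664 + 841) = √29620.7664 = 172.106846
L = 3.25 × 172.106846 = 559.347249
V = π·3² × L = 28.274334 × 559.347249 = 15815.170887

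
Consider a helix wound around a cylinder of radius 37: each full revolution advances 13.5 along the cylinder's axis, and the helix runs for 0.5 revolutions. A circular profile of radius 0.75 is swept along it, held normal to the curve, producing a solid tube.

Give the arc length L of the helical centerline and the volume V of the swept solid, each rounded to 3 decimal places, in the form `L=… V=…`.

L=116.435 V=205.757

2πR = 2π·37 = 232.477856
per-turn = √(232.477856² + 13.5²) = √(54045.9537 + 182.25) = √54228.2037 = 232.869499
L = 0.5 × 232.869499 = 116.434750
V = π·0.75² × L = 1.767146 × 116.434750 = 205.757187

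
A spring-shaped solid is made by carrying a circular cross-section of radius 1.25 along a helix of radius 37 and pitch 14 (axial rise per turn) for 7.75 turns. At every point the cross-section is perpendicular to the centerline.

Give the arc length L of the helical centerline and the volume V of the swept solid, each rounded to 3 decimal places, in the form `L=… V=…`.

2πR = 2π·37 = 232.477856
per-turn = √(232.477856² + 14²) = √(54045.9537 + 196) = √54241.9537 = 232.899020
L = 7.75 × 232.899020 = 1804.967408
V = π·1.25² × L = 4.908739 × 1804.967408 = 8860.113045

L=1804.967 V=8860.113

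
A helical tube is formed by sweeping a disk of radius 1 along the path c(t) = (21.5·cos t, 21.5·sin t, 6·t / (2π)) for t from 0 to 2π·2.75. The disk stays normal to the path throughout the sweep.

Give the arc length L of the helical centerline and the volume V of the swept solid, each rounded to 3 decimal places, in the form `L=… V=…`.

L=371.860 V=1168.231

2πR = 2π·21.5 = 135.088484
per-turn = √(135.088484² + 6²) = √(18248.8985 + 36) = √18284.8985 = 135.221664
L = 2.75 × 135.221664 = 371.859577
V = π·1² × L = 3.141593 × 371.859577 = 1168.231316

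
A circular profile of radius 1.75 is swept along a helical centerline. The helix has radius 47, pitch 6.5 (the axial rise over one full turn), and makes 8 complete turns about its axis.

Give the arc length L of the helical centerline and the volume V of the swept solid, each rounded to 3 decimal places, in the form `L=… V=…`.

2πR = 2π·47 = 295.309709
per-turn = √(295.309709² + 6.5²) = √(87207.8245 + 42.25) = √87250.0745 = 295.381236
L = 8 × 295.381236 = 2363.049887
V = π·1.75² × L = 9.621128 × 2363.049887 = 22735.204253

L=2363.050 V=22735.204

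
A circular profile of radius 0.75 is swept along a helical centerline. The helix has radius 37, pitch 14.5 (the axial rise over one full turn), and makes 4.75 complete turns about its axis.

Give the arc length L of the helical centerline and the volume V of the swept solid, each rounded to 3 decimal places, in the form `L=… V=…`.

2πR = 2π·37 = 232.477856
per-turn = √(232.477856² + 14.5²) = √(54045.9537 + 210.25) = √54256.2037 = 232.929611
L = 4.75 × 232.929611 = 1106.415652
V = π·0.75² × L = 1.767146 × 1106.415652 = 1955.197848

L=1106.416 V=1955.198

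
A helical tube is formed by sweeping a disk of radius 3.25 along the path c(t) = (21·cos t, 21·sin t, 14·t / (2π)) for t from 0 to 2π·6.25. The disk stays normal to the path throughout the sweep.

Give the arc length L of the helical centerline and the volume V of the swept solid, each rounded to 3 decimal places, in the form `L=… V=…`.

2πR = 2π·21 = 131.946891
per-turn = √(131.946891² + 14²) = √(17409.9822 + 196) = √17605.9822 = 132.687536
L = 6.25 × 132.687536 = 829.297099
V = π·3.25² × L = 33.183072 × 829.297099 = 27518.625677

L=829.297 V=27518.626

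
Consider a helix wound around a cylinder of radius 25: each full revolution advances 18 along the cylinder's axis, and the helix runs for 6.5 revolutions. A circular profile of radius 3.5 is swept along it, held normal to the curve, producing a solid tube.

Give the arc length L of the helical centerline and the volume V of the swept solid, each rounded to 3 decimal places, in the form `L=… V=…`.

L=1027.699 V=39550.506

2πR = 2π·25 = 157.079633
per-turn = √(157.079633² + 18²) = √(24674.0110 + 324) = √24998.0110 = 158.107593
L = 6.5 × 158.107593 = 1027.699355
V = π·3.5² × L = 38.484510 × 1027.699355 = 39550.506122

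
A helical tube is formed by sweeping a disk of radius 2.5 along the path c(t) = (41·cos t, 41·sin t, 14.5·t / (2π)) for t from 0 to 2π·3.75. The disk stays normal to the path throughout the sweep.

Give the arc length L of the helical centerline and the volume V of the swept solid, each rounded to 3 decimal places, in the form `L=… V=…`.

L=967.569 V=18998.169

2πR = 2π·41 = 257.610598
per-turn = √(257.610598² + 14.5²) = √(66363.2200 + 210.25) = √66573.4700 = 258.018352
L = 3.75 × 258.018352 = 967.568820
V = π·2.5² × L = 19.634954 × 967.568820 = 18998.169358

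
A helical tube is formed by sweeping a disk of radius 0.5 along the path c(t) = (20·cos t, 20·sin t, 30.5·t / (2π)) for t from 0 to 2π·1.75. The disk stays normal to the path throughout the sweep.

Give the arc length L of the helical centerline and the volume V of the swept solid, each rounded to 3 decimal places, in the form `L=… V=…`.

L=226.296 V=177.733

2πR = 2π·20 = 125.663706
per-turn = √(125.663706² + 30.5²) = √(15791.3670 + 930.25) = √16721.6170 = 129.312092
L = 1.75 × 129.312092 = 226.296160
V = π·0.5² × L = 0.785398 × 226.296160 = 177.732589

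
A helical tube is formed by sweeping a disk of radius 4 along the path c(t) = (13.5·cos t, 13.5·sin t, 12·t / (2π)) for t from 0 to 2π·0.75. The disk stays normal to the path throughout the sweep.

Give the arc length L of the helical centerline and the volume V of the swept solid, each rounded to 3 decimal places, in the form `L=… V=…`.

2πR = 2π·13.5 = 84.823002
per-turn = √(84.823002² + 12²) = √(7194.9416 + 144) = √7338.9416 = 85.667623
L = 0.75 × 85.667623 = 64.250717
V = π·4² × L = 50.265482 × 64.250717 = 3229.593296

L=64.251 V=3229.593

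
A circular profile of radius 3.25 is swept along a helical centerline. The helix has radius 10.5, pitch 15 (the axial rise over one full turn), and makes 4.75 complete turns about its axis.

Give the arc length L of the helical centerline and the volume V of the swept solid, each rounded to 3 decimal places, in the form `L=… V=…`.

L=321.372 V=10664.099

2πR = 2π·10.5 = 65.973446
per-turn = √(65.973446² + 15²) = √(4352.4955 + 225) = √4577.4955 = 67.657191
L = 4.75 × 67.657191 = 321.371659
V = π·3.25² × L = 33.183072 × 321.371659 = 10664.099026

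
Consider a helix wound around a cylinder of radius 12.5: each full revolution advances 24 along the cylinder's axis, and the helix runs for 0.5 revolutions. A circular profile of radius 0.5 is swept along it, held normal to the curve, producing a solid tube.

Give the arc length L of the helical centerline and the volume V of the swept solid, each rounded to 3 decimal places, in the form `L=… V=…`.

2πR = 2π·12.5 = 78.539816
per-turn = √(78.539816² + 24²) = √(6168.5028 + 576) = √6744.5028 = 82.124922
L = 0.5 × 82.124922 = 41.062461
V = π·0.5² × L = 0.785398 × 41.062461 = 32.250381

L=41.062 V=32.250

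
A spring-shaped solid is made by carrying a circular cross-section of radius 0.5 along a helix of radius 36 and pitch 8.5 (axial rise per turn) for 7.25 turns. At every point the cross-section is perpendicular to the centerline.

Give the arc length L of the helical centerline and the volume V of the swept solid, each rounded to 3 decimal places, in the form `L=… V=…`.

2πR = 2π·36 = 226.194671
per-turn = √(226.194671² + 8.5²) = √(51164.0292 + 72.25) = √51236.2792 = 226.354322
L = 7.25 × 226.354322 = 1641.068837
V = π·0.5² × L = 0.785398 × 1641.068837 = 1288.892450

L=1641.069 V=1288.892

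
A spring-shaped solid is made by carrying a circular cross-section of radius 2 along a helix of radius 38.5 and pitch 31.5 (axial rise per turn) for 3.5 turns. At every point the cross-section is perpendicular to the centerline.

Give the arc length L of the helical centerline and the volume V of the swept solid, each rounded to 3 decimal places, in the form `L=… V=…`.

L=853.807 V=10729.259

2πR = 2π·38.5 = 241.902634
per-turn = √(241.902634² + 31.5²) = √(58516.8845 + 992.25) = √59509.1345 = 243.944942
L = 3.5 × 243.944942 = 853.807295
V = π·2² × L = 12.566371 × 853.807295 = 10729.258906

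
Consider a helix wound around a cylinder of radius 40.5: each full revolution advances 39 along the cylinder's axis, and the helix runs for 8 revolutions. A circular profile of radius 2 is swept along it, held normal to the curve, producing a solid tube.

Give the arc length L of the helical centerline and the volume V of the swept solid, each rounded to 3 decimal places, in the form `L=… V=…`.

2πR = 2π·40.5 = 254.469005
per-turn = √(254.469005² + 39²) = √(64754.4745 + 1521) = √66275.4745 = 257.440235
L = 8 × 257.440235 = 2059.521878
V = π·2² × L = 12.566371 × 2059.521878 = 25880.715209

L=2059.522 V=25880.715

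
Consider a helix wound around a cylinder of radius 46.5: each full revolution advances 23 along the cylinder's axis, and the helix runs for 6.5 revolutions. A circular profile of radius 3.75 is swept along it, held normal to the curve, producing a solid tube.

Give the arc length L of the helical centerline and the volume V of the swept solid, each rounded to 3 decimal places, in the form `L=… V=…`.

2πR = 2π·46.5 = 292.168117
per-turn = √(292.168117² + 23²) = √(85362.2085 + 529) = √85891.2085 = 293.072019
L = 6.5 × 293.072019 = 1904.968125
V = π·3.75² × L = 44.178647 × 1904.968125 = 84158.913757

L=1904.968 V=84158.914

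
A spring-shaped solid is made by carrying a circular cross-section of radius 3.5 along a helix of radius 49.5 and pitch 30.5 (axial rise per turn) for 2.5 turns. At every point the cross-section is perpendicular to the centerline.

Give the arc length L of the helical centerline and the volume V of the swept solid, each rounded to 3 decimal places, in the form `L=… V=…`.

L=781.274 V=30066.946

2πR = 2π·49.5 = 311.017673
per-turn = √(311.017673² + 30.5²) = √(96731.9927 + 930.25) = √97662.2427 = 312.509588
L = 2.5 × 312.509588 = 781.273971
V = π·3.5² × L = 38.484510 × 781.273971 = 30066.945938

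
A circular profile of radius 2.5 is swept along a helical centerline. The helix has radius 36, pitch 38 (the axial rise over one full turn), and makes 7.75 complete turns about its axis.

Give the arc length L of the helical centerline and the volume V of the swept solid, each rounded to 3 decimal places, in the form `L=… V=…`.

2πR = 2π·36 = 226.194671
per-turn = √(226.194671² + 38²) = √(51164.0292 + 1444) = √52608.0292 = 229.364403
L = 7.75 × 229.364403 = 1777.574121
V = π·2.5² × L = 19.634954 × 1777.574121 = 34902.586243

L=1777.574 V=34902.586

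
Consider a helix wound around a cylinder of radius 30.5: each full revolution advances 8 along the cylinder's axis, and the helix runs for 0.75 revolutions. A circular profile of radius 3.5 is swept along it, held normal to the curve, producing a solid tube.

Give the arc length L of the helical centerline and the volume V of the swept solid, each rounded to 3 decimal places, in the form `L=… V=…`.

L=143.853 V=5536.114

2πR = 2π·30.5 = 191.637152
per-turn = √(191.637152² + 8²) = √(36724.7980 + 64) = √36788.7980 = 191.804061
L = 0.75 × 191.804061 = 143.853046
V = π·3.5² × L = 38.484510 × 143.853046 = 5536.113991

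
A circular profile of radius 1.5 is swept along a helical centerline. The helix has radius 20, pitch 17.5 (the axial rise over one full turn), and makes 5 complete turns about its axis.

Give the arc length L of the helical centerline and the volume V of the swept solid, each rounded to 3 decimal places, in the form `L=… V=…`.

2πR = 2π·20 = 125.663706
per-turn = √(125.663706² + 17.5²) = √(15791.3670 + 306.25) = √16097.6170 = 126.876385
L = 5 × 126.876385 = 634.381924
V = π·1.5² × L = 7.068583 × 634.381924 = 4484.181585

L=634.382 V=4484.182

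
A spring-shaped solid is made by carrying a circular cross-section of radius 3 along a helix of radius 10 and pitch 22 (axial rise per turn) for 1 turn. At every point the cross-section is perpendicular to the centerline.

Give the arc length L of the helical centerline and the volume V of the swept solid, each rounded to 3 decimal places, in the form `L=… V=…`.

2πR = 2π·10 = 62.831853
per-turn = √(62.831853² + 22²) = √(3947.8418 + 484) = √4431.8418 = 66.572079
L = 1 × 66.572079 = 66.572079
V = π·3² × L = 28.274334 × 66.572079 = 1882.281201

L=66.572 V=1882.281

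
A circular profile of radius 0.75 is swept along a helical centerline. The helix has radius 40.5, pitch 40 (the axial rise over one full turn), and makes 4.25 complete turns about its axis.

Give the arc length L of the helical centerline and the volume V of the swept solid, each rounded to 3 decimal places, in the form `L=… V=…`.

2πR = 2π·40.5 = 254.469005
per-turn = √(254.469005² + 40²) = √(64754.4745 + 1600) = √66354.4745 = 257.593623
L = 4.25 × 257.593623 = 1094.772897
V = π·0.75² × L = 1.767146 × 1094.772897 = 1934.623400

L=1094.773 V=1934.623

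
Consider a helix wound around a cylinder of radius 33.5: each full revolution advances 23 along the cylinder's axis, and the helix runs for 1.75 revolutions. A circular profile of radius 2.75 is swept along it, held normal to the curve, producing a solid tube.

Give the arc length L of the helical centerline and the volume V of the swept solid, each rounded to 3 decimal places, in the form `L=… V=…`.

2πR = 2π·33.5 = 210.486708
per-turn = √(210.486708² + 23²) = √(44304.6542 + 529) = √44833.6542 = 211.739590
L = 1.75 × 211.739590 = 370.544283
V = π·2.75² × L = 23.758294 × 370.544283 = 8803.500186

L=370.544 V=8803.500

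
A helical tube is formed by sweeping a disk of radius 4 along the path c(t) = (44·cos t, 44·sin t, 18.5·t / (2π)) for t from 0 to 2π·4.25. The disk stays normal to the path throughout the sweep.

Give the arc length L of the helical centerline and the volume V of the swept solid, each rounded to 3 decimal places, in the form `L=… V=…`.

2πR = 2π·44 = 276.460154
per-turn = √(276.460154² + 18.5²) = √(76430.2165 + 342.25) = √76772.4665 = 277.078448
L = 4.25 × 277.078448 = 1177.583405
V = π·4² × L = 50.265482 × 1177.583405 = 59191.797988

L=1177.583 V=59191.798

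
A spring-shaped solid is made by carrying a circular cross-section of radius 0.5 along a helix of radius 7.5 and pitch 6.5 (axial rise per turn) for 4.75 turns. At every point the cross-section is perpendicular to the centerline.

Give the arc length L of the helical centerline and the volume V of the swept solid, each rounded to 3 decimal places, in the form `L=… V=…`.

L=225.958 V=177.467

2πR = 2π·7.5 = 47.123890
per-turn = √(47.123890² + 6.5²) = √(2220.6610 + 42.25) = √2262.9110 = 47.570064
L = 4.75 × 47.570064 = 225.957804
V = π·0.5² × L = 0.785398 × 225.957804 = 177.466844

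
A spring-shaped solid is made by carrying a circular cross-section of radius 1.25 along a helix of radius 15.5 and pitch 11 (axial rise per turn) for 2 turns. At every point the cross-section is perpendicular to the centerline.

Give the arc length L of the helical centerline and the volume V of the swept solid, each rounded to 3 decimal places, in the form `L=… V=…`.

L=196.017 V=962.197

2πR = 2π·15.5 = 97.389372
per-turn = √(97.389372² + 11²) = √(9484.6898 + 121) = √9605.6898 = 98.008621
L = 2 × 98.008621 = 196.017242
V = π·1.25² × L = 4.908739 × 196.017242 = 962.197389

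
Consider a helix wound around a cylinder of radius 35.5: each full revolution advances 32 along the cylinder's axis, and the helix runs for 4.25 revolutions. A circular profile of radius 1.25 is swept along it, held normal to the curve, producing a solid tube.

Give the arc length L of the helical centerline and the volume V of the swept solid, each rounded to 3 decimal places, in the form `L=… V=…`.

L=957.681 V=4701.008

2πR = 2π·35.5 = 223.053078
per-turn = √(223.053078² + 32²) = √(49752.6758 + 1024) = √50776.6758 = 225.336805
L = 4.25 × 225.336805 = 957.681422
V = π·1.25² × L = 4.908739 × 957.681422 = 4701.007688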